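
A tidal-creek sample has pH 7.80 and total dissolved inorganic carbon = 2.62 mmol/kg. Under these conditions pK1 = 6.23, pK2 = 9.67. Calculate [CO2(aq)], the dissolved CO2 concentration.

α₀ = 1 / (1 + K1/[H⁺] + K1K2/[H⁺]²) = 1 / (1 + 10^+1.57 + 10^-0.30)
   = 1 / (1 + 37.154 + 0.50119) = 1/38.655 = 0.02587
[CO2*] = α₀ × DIC = 0.02587 × 2.62 = 0.0678 mmol/kg

[CO2*] = 0.0678 mmol/kg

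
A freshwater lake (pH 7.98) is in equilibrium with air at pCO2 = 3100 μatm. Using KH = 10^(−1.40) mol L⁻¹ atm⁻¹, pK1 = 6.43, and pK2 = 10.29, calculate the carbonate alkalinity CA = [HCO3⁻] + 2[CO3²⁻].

CA = 4.42 mmol/L

[CO2*] = KH · pCO2 = 10^(−1.40) × 3100×10^-6 = 1.234×10^-4 mol/L
α₀ = 1/(1 + K1/[H⁺] + K1K2/[H⁺]²) = 1/(1 + 10^+1.55 + 10^-0.76) = 0.02728
DIC = [CO2*]/α₀ = 1.234×10^-4 / 0.02728 = 4.524 mmol/L
CA = (α₁ + 2α₂)·DIC = (0.9680 + 2×0.004741) × 4.524 = 4.42 mmol/L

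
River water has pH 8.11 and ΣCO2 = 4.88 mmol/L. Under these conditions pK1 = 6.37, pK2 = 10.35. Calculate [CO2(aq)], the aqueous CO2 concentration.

[CO2*] = 0.0867 mmol/L

α₀ = 1 / (1 + K1/[H⁺] + K1K2/[H⁺]²) = 1 / (1 + 10^+1.74 + 10^-0.50)
   = 1 / (1 + 54.954 + 0.31623) = 1/56.270 = 0.01777
[CO2*] = α₀ × DIC = 0.01777 × 4.88 = 0.0867 mmol/L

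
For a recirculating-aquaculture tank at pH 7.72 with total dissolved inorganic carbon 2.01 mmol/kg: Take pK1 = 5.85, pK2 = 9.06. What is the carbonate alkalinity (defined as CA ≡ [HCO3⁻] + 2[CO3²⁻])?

CA = 2.07 mmol/kg

CA = [HCO3⁻] + 2[CO3²⁻] = (α₁ + 2α₂)·DIC
At pH 7.72: [H⁺]/K1 = 10^-1.87 = 0.013490, K2/[H⁺] = 10^-1.34 = 0.045709
α₁ = 1/(1 + 0.013490 + 0.045709) = 1/1.0592 = 0.9441; α₂ = α₁·K2/[H⁺] = 0.04315
α₁ + 2α₂ = 1.0304
CA = 1.0304 × 2.01 = 2.07 mmol/kg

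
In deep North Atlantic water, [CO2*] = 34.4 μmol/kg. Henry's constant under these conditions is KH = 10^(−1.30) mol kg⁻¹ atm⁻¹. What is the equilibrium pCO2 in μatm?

pCO2 = 686 μatm

KH = 10^(−1.30) = 5.012×10^-2 mol kg⁻¹ atm⁻¹
pCO2 = [CO2*]/KH = 34.4×10^-6 / 5.012×10^-2 = 6.86×10^-4 atm = 686 μatm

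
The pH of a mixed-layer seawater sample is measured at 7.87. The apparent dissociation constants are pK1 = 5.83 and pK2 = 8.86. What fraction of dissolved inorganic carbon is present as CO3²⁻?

α₂ = 0.0921

α₂ = 1 / (1 + [H⁺]/K2 + [H⁺]²/(K1K2)) = 1 / (1 + 10^+0.99 + 10^-1.05)
   = 1 / (1 + 9.7724 + 0.089125) = 1/10.861 = 0.09207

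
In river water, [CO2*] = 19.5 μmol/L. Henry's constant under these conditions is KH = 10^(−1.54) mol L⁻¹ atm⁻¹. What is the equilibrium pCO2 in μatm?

pCO2 = 676 μatm

KH = 10^(−1.54) = 2.884×10^-2 mol L⁻¹ atm⁻¹
pCO2 = [CO2*]/KH = 19.5×10^-6 / 2.884×10^-2 = 6.76×10^-4 atm = 676 μatm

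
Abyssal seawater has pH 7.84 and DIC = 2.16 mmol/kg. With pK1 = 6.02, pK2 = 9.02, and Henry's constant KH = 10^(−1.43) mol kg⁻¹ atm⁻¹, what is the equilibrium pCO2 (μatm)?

pCO2 = 814 μatm

α₀ = 1 / (1 + K1/[H⁺] + K1K2/[H⁺]²) = 1 / (1 + 10^+1.82 + 10^+0.64)
   = 1 / (1 + 66.069 + 4.3652) = 1/71.435 = 0.01400
[CO2*] = α₀ × DIC = 0.01400 × 2.16 = 0.03024 mmol/kg
pCO2 = [CO2*]/KH = 3.024×10^-5 / 3.715×10^-2 = 814 μatm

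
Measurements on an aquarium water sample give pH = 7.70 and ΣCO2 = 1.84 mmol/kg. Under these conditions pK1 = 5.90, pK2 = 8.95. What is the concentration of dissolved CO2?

α₀ = 1 / (1 + K1/[H⁺] + K1K2/[H⁺]²) = 1 / (1 + 10^+1.80 + 10^+0.55)
   = 1 / (1 + 63.096 + 3.5481) = 1/67.644 = 0.01478
[CO2*] = α₀ × DIC = 0.01478 × 1.84 = 0.0272 mmol/kg

[CO2*] = 0.0272 mmol/kg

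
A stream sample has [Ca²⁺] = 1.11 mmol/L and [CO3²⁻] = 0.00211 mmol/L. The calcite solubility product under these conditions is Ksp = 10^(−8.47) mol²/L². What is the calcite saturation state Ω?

Ksp = 10^(−8.47) = 3.388×10^-9
Ω = [Ca²⁺][CO3²⁻]/Ksp = (1.11×10^-3)(0.00211×10^-3) / 3.388×10^-9 = 0.691

Ω = 0.691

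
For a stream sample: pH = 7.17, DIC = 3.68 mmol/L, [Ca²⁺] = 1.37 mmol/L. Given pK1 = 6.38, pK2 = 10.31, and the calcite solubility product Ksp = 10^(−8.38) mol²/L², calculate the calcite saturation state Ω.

α₂ = 1 / (1 + [H⁺]/K2 + [H⁺]²/(K1K2)) = 1 / (1 + 10^+3.14 + 10^+2.35)
   = 1 / (1 + 1380.4 + 223.87) = 1/1605.3 = 0.0006230
[CO3²⁻] = α₂ × DIC = 0.0006230 × 3.68 = 0.002292 mmol/L = 2.292 μmol/L
Ksp = 10^(−8.38) = 4.169×10^-9
Ω = [Ca²⁺][CO3²⁻]/Ksp = (1.37×10^-3)(2.292×10^-6) / 4.169×10^-9 = 0.753

Ω = 0.753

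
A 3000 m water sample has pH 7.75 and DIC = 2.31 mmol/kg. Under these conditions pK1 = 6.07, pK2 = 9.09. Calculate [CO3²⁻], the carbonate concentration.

[CO3²⁻] = 0.0990 mmol/kg

α₂ = 1 / (1 + [H⁺]/K2 + [H⁺]²/(K1K2)) = 1 / (1 + 10^+1.34 + 10^-0.34)
   = 1 / (1 + 21.878 + 0.45709) = 1/23.335 = 0.04285
[CO3²⁻] = α₂ × DIC = 0.04285 × 2.31 = 0.0990 mmol/kg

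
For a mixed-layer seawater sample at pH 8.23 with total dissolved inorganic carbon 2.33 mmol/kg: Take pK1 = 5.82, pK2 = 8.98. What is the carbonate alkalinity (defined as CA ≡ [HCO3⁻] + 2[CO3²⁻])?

CA = [HCO3⁻] + 2[CO3²⁻] = (α₁ + 2α₂)·DIC
At pH 8.23: [H⁺]/K1 = 10^-2.41 = 0.0038905, K2/[H⁺] = 10^-0.75 = 0.17783
α₁ = 1/(1 + 0.0038905 + 0.17783) = 1/1.1817 = 0.8462; α₂ = α₁·K2/[H⁺] = 0.1505
α₁ + 2α₂ = 1.1472
CA = 1.1472 × 2.33 = 2.67 mmol/kg

CA = 2.67 mmol/kg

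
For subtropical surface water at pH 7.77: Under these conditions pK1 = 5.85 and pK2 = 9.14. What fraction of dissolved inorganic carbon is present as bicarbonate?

α₁ = 1 / (1 + [H⁺]/K1 + K2/[H⁺]) = 1 / (1 + 10^-1.92 + 10^-1.37)
   = 1 / (1 + 0.012023 + 0.042658) = 1/1.0547 = 0.9482

α₁ = 0.948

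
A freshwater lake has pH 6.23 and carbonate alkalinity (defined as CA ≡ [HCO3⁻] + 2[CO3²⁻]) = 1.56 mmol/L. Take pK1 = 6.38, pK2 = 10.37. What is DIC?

DIC = 3.76 mmol/L

CA = [HCO3⁻] + 2[CO3²⁻] = (α₁ + 2α₂)·DIC
At pH 6.23: [H⁺]/K1 = 10^0.15 = 1.4125, K2/[H⁺] = 10^-4.14 = 7.2444×10^-5
α₁ = 1/(1 + 1.4125 + 7.2444×10^-5) = 1/2.4126 = 0.4145; α₂ = α₁·K2/[H⁺] = 3.003×10^-5
α₁ + 2α₂ = 0.4145
DIC = CA / (α₁ + 2α₂) = 1.56 / 0.4145 = 3.76 mmol/L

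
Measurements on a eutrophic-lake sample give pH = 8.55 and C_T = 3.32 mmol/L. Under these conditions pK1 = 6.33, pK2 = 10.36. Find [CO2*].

α₀ = 1 / (1 + K1/[H⁺] + K1K2/[H⁺]²) = 1 / (1 + 10^+2.22 + 10^+0.41)
   = 1 / (1 + 165.96 + 2.5704) = 1/169.53 = 0.005899
[CO2*] = α₀ × DIC = 0.005899 × 3.32 = 0.0196 mmol/L = 19.6 μmol/L

[CO2*] = 19.6 μmol/L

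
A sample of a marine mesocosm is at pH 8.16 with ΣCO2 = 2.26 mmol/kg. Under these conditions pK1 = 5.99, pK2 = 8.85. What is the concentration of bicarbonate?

[HCO3⁻] = 1.87 mmol/kg

α₁ = 1 / (1 + [H⁺]/K1 + K2/[H⁺]) = 1 / (1 + 10^-2.17 + 10^-0.69)
   = 1 / (1 + 0.0067608 + 0.20417) = 1/1.2109 = 0.8258
[HCO3⁻] = α₁ × DIC = 0.8258 × 2.26 = 1.87 mmol/kg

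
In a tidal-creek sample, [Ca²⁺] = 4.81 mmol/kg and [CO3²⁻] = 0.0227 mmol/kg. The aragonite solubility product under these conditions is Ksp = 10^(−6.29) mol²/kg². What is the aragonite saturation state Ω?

Ω = 0.213

Ksp = 10^(−6.29) = 5.129×10^-7
Ω = [Ca²⁺][CO3²⁻]/Ksp = (4.81×10^-3)(0.0227×10^-3) / 5.129×10^-7 = 0.213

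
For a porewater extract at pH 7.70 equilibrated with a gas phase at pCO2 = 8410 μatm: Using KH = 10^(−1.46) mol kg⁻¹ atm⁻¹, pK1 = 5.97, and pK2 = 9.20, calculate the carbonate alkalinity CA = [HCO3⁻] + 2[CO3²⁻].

CA = 16.7 mmol/kg

[CO2*] = KH · pCO2 = 10^(−1.46) × 8410×10^-6 = 2.916×10^-4 mol/kg
α₀ = 1/(1 + K1/[H⁺] + K1K2/[H⁺]²) = 1/(1 + 10^+1.73 + 10^+0.23) = 0.01773
DIC = [CO2*]/α₀ = 2.916×10^-4 / 0.01773 = 16.45 mmol/kg
CA = (α₁ + 2α₂)·DIC = (0.9522 + 2×0.03011) × 16.45 = 16.7 mmol/kg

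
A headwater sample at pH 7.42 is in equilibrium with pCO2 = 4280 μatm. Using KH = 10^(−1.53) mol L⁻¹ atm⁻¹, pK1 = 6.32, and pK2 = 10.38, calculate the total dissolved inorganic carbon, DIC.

[CO2*] = KH · pCO2 = 10^(−1.53) × 4280×10^-6 = 1.263×10^-4 mol/L
α₀ = 1/(1 + K1/[H⁺] + K1K2/[H⁺]²) = 1/(1 + 10^+1.10 + 10^-1.86) = 0.07351
DIC = [CO2*]/α₀ = 1.263×10^-4 / 0.07351 = 1.72 mmol/L

DIC = 1.72 mmol/L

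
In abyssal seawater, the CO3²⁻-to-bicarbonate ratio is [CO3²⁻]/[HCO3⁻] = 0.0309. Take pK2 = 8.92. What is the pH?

From K2 = [H⁺][CO3²⁻]/[HCO3⁻]:  pH = pK2 + log₁₀([CO3²⁻]/[HCO3⁻])
log₁₀(0.0309) = -1.510
pH = 8.92 + (-1.510) = 7.41

pH = 7.41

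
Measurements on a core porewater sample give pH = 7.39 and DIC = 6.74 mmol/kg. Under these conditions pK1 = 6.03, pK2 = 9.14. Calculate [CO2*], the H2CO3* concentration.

α₀ = 1 / (1 + K1/[H⁺] + K1K2/[H⁺]²) = 1 / (1 + 10^+1.36 + 10^-0.39)
   = 1 / (1 + 22.909 + 0.40738) = 1/24.316 = 0.04113
[CO2*] = α₀ × DIC = 0.04113 × 6.74 = 0.277 mmol/kg

[CO2*] = 0.277 mmol/kg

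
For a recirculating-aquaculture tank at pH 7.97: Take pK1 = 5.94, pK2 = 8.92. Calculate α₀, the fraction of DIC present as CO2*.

α₀ = 0.00832

α₀ = 1 / (1 + K1/[H⁺] + K1K2/[H⁺]²) = 1 / (1 + 10^+2.03 + 10^+1.08)
   = 1 / (1 + 107.15 + 12.023) = 1/120.17 = 0.008321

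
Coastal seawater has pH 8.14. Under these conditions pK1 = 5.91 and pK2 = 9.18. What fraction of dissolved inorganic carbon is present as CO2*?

α₀ = 1 / (1 + K1/[H⁺] + K1K2/[H⁺]²) = 1 / (1 + 10^+2.23 + 10^+1.19)
   = 1 / (1 + 169.82 + 15.488) = 1/186.31 = 0.005367

α₀ = 0.00537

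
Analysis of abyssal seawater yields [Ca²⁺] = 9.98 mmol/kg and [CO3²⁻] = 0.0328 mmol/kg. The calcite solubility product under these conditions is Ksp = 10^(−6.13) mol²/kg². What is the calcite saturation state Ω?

Ω = 0.442

Ksp = 10^(−6.13) = 7.413×10^-7
Ω = [Ca²⁺][CO3²⁻]/Ksp = (9.98×10^-3)(0.0328×10^-3) / 7.413×10^-7 = 0.442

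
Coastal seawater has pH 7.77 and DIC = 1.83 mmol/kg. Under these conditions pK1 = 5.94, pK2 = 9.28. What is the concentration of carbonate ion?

[CO3²⁻] = 0.0541 mmol/kg

α₂ = 1 / (1 + [H⁺]/K2 + [H⁺]²/(K1K2)) = 1 / (1 + 10^+1.51 + 10^-0.32)
   = 1 / (1 + 32.359 + 0.47863) = 1/33.838 = 0.02955
[CO3²⁻] = α₂ × DIC = 0.02955 × 1.83 = 0.0541 mmol/kg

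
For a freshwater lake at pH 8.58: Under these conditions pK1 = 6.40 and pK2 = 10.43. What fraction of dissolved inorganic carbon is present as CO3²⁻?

α₂ = 1 / (1 + [H⁺]/K2 + [H⁺]²/(K1K2)) = 1 / (1 + 10^+1.85 + 10^-0.33)
   = 1 / (1 + 70.795 + 0.46774) = 1/72.262 = 0.01384

α₂ = 0.0138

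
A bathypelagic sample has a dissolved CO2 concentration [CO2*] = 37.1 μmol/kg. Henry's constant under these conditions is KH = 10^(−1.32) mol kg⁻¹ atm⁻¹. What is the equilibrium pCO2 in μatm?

KH = 10^(−1.32) = 4.786×10^-2 mol kg⁻¹ atm⁻¹
pCO2 = [CO2*]/KH = 37.1×10^-6 / 4.786×10^-2 = 7.75×10^-4 atm = 775 μatm

pCO2 = 775 μatm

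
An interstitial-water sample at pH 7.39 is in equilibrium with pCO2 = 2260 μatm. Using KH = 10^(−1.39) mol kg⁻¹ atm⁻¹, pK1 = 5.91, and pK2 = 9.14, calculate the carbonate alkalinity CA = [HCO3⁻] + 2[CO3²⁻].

[CO2*] = KH · pCO2 = 10^(−1.39) × 2260×10^-6 = 9.207×10^-5 mol/kg
α₀ = 1/(1 + K1/[H⁺] + K1K2/[H⁺]²) = 1/(1 + 10^+1.48 + 10^-0.27) = 0.03151
DIC = [CO2*]/α₀ = 9.207×10^-5 / 0.03151 = 2.922 mmol/kg
CA = (α₁ + 2α₂)·DIC = (0.9516 + 2×0.01692) × 2.922 = 2.88 mmol/kg

CA = 2.88 mmol/kg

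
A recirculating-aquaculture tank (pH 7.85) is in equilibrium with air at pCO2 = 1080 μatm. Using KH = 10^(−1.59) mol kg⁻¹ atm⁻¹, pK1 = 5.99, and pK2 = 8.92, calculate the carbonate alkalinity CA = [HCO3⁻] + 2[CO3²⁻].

[CO2*] = KH · pCO2 = 10^(−1.59) × 1080×10^-6 = 2.776×10^-5 mol/kg
α₀ = 1/(1 + K1/[H⁺] + K1K2/[H⁺]²) = 1/(1 + 10^+1.86 + 10^+0.79) = 0.01256
DIC = [CO2*]/α₀ = 2.776×10^-5 / 0.01256 = 2.210 mmol/kg
CA = (α₁ + 2α₂)·DIC = (0.9100 + 2×0.07745) × 2.210 = 2.35 mmol/kg

CA = 2.35 mmol/kg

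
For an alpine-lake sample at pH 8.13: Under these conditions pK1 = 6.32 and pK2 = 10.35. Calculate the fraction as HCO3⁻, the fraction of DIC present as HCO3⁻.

α₁ = 0.979

α₁ = 1 / (1 + [H⁺]/K1 + K2/[H⁺]) = 1 / (1 + 10^-1.81 + 10^-2.22)
   = 1 / (1 + 0.015488 + 0.0060256) = 1/1.0215 = 0.9789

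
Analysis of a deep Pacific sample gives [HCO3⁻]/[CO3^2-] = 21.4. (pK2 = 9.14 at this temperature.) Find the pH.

pH = 7.81

From K2 = [H⁺][CO3^2-]/[HCO3⁻]:  pH = pK2 − log₁₀([HCO3⁻]/[CO3^2-])
log₁₀(21.4) = +1.330
pH = 9.14 − (+1.330) = 7.81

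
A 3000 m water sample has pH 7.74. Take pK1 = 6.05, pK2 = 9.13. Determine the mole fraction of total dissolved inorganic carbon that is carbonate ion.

α₂ = 1 / (1 + [H⁺]/K2 + [H⁺]²/(K1K2)) = 1 / (1 + 10^+1.39 + 10^-0.30)
   = 1 / (1 + 24.547 + 0.50119) = 1/26.048 = 0.03839

α₂ = 0.0384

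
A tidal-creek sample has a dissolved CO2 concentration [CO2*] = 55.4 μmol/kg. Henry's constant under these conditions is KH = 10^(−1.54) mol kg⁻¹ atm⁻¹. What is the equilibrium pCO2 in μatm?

KH = 10^(−1.54) = 2.884×10^-2 mol kg⁻¹ atm⁻¹
pCO2 = [CO2*]/KH = 55.4×10^-6 / 2.884×10^-2 = 1.92×10^-3 atm = 1920 μatm

pCO2 = 1920 μatm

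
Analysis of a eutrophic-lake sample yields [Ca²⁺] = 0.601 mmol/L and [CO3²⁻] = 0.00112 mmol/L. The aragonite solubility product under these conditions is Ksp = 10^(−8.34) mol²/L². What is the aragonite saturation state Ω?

Ω = 0.147

Ksp = 10^(−8.34) = 4.571×10^-9
Ω = [Ca²⁺][CO3²⁻]/Ksp = (0.601×10^-3)(0.00112×10^-3) / 4.571×10^-9 = 0.147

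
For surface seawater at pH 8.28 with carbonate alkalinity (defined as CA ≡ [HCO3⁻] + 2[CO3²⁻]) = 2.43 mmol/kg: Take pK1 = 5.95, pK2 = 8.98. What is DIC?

DIC = 2.09 mmol/kg

CA = [HCO3⁻] + 2[CO3²⁻] = (α₁ + 2α₂)·DIC
At pH 8.28: [H⁺]/K1 = 10^-2.33 = 0.0046774, K2/[H⁺] = 10^-0.70 = 0.19953
α₁ = 1/(1 + 0.0046774 + 0.19953) = 1/1.2042 = 0.8304; α₂ = α₁·K2/[H⁺] = 0.1657
α₁ + 2α₂ = 1.1618
DIC = CA / (α₁ + 2α₂) = 2.43 / 1.1618 = 2.09 mmol/kg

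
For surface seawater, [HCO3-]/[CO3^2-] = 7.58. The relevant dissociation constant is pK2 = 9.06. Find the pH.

From K2 = [H⁺][CO3^2-]/[HCO3-]:  pH = pK2 − log₁₀([HCO3-]/[CO3^2-])
log₁₀(7.58) = +0.880
pH = 9.06 − (+0.880) = 8.18

pH = 8.18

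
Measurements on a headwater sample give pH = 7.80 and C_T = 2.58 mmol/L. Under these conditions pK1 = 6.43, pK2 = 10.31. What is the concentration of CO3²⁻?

α₂ = 1 / (1 + [H⁺]/K2 + [H⁺]²/(K1K2)) = 1 / (1 + 10^+2.51 + 10^+1.14)
   = 1 / (1 + 323.59 + 13.804) = 1/338.40 = 0.002955
[CO3²⁻] = α₂ × DIC = 0.002955 × 2.58 = 0.00762 mmol/L = 7.62 μmol/L

[CO3²⁻] = 7.62 μmol/L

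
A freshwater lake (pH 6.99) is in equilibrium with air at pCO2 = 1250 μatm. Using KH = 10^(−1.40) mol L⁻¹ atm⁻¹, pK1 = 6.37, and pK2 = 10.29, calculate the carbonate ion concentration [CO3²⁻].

[CO3²⁻] = 0.104 μmol/L

[CO2*] = KH · pCO2 = 10^(−1.40) × 1250×10^-6 = 4.976×10^-5 mol/L
α₀ = 1/(1 + K1/[H⁺] + K1K2/[H⁺]²) = 1/(1 + 10^+0.62 + 10^-2.68) = 0.1934
DIC = [CO2*]/α₀ = 4.976×10^-5 / 0.1934 = 0.2573 mmol/L
[CO3²⁻] = α₂·DIC; α₂ = 0.0004041, so [CO3²⁻] = 0.0004041 × 0.2573 = 0.000104 mmol/L = 0.104 μmol/L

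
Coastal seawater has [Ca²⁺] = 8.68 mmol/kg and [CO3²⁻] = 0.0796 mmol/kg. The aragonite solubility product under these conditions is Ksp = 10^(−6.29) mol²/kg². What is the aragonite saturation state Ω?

Ω = 1.35

Ksp = 10^(−6.29) = 5.129×10^-7
Ω = [Ca²⁺][CO3²⁻]/Ksp = (8.68×10^-3)(0.0796×10^-3) / 5.129×10^-7 = 1.35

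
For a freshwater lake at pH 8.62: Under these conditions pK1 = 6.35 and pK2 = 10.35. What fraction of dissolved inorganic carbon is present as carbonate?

α₂ = 1 / (1 + [H⁺]/K2 + [H⁺]²/(K1K2)) = 1 / (1 + 10^+1.73 + 10^-0.54)
   = 1 / (1 + 53.703 + 0.28840) = 1/54.992 = 0.01818

α₂ = 0.0182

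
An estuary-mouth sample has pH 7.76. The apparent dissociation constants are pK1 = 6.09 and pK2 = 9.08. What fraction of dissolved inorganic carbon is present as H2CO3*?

α₀ = 1 / (1 + K1/[H⁺] + K1K2/[H⁺]²) = 1 / (1 + 10^+1.67 + 10^+0.35)
   = 1 / (1 + 46.774 + 2.2387) = 1/50.012 = 0.02000

α₀ = 0.0200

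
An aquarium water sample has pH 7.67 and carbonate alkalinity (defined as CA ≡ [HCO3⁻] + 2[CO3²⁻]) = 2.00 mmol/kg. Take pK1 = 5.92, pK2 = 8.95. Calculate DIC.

DIC = 1.94 mmol/kg

CA = [HCO3⁻] + 2[CO3²⁻] = (α₁ + 2α₂)·DIC
At pH 7.67: [H⁺]/K1 = 10^-1.75 = 0.017783, K2/[H⁺] = 10^-1.28 = 0.052481
α₁ = 1/(1 + 0.017783 + 0.052481) = 1/1.0703 = 0.9343; α₂ = α₁·K2/[H⁺] = 0.04904
α₁ + 2α₂ = 1.0324
DIC = CA / (α₁ + 2α₂) = 2.00 / 1.0324 = 1.94 mmol/kg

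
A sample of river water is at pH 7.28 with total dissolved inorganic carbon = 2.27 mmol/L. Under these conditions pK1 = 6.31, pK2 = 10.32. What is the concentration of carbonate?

α₂ = 1 / (1 + [H⁺]/K2 + [H⁺]²/(K1K2)) = 1 / (1 + 10^+3.04 + 10^+2.07)
   = 1 / (1 + 1096.5 + 117.49) = 1/1215.0 = 0.0008231
[CO3²⁻] = α₂ × DIC = 0.0008231 × 2.27 = 0.00187 mmol/L = 1.87 μmol/L

[CO3²⁻] = 1.87 μmol/L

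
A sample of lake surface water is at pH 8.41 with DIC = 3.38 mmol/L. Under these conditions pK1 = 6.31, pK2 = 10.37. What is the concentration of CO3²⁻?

α₂ = 1 / (1 + [H⁺]/K2 + [H⁺]²/(K1K2)) = 1 / (1 + 10^+1.96 + 10^-0.14)
   = 1 / (1 + 91.201 + 0.72444) = 1/92.926 = 0.01076
[CO3²⁻] = α₂ × DIC = 0.01076 × 3.38 = 0.0364 mmol/L

[CO3²⁻] = 0.0364 mmol/L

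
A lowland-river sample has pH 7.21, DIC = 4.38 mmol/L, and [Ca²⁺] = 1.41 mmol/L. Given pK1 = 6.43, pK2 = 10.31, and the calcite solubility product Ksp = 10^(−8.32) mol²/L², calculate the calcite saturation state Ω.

α₂ = 1 / (1 + [H⁺]/K2 + [H⁺]²/(K1K2)) = 1 / (1 + 10^+3.10 + 10^+2.32)
   = 1 / (1 + 1258.9 + 208.93) = 1/1468.9 = 0.0006808
[CO3²⁻] = α₂ × DIC = 0.0006808 × 4.38 = 0.002982 mmol/L = 2.982 μmol/L
Ksp = 10^(−8.32) = 4.786×10^-9
Ω = [Ca²⁺][CO3²⁻]/Ksp = (1.41×10^-3)(2.982×10^-6) / 4.786×10^-9 = 0.878

Ω = 0.878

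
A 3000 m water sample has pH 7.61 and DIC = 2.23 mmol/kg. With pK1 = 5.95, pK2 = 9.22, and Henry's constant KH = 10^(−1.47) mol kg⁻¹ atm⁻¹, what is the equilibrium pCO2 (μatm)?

α₀ = 1 / (1 + K1/[H⁺] + K1K2/[H⁺]²) = 1 / (1 + 10^+1.66 + 10^+0.05)
   = 1 / (1 + 45.709 + 1.1220) = 1/47.831 = 0.02091
[CO2*] = α₀ × DIC = 0.02091 × 2.23 = 0.04662 mmol/kg
pCO2 = [CO2*]/KH = 4.662×10^-5 / 3.388×10^-2 = 1380 μatm

pCO2 = 1380 μatm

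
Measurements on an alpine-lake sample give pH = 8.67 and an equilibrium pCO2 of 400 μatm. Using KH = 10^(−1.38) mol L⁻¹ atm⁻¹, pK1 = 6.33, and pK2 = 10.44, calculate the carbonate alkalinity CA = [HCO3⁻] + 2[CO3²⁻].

CA = 3.77 mmol/L

[CO2*] = KH · pCO2 = 10^(−1.38) × 400×10^-6 = 1.667×10^-5 mol/L
α₀ = 1/(1 + K1/[H⁺] + K1K2/[H⁺]²) = 1/(1 + 10^+2.34 + 10^+0.57) = 0.004474
DIC = [CO2*]/α₀ = 1.667×10^-5 / 0.004474 = 3.727 mmol/L
CA = (α₁ + 2α₂)·DIC = (0.9789 + 2×0.01662) × 3.727 = 3.77 mmol/L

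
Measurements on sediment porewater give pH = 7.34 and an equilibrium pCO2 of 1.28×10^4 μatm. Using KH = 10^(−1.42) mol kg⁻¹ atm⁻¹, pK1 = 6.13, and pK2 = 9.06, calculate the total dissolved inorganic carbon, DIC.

DIC = 8.53 mmol/kg

[CO2*] = KH · pCO2 = 10^(−1.42) × 1.28×10^4×10^-6 = 4.866×10^-4 mol/kg
α₀ = 1/(1 + K1/[H⁺] + K1K2/[H⁺]²) = 1/(1 + 10^+1.21 + 10^-0.51) = 0.05705
DIC = [CO2*]/α₀ = 4.866×10^-4 / 0.05705 = 8.53 mmol/kg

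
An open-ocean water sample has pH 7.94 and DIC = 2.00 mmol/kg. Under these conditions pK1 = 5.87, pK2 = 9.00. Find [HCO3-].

[HCO3⁻] = 1.83 mmol/kg

α₁ = 1 / (1 + [H⁺]/K1 + K2/[H⁺]) = 1 / (1 + 10^-2.07 + 10^-1.06)
   = 1 / (1 + 0.0085114 + 0.087096) = 1/1.0956 = 0.9127
[HCO3⁻] = α₁ × DIC = 0.9127 × 2.00 = 1.83 mmol/kg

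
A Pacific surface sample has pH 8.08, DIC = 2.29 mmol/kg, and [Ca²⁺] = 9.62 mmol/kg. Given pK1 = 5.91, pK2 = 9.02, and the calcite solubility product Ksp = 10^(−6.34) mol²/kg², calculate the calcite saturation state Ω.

α₂ = 1 / (1 + [H⁺]/K2 + [H⁺]²/(K1K2)) = 1 / (1 + 10^+0.94 + 10^-1.23)
   = 1 / (1 + 8.7096 + 0.058884) = 1/9.7685 = 0.1024
[CO3²⁻] = α₂ × DIC = 0.1024 × 2.29 = 0.2344 mmol/kg
Ksp = 10^(−6.34) = 4.571×10^-7
Ω = [Ca²⁺][CO3²⁻]/Ksp = (9.62×10^-3)(2.344×10^-4) / 4.571×10^-7 = 4.93

Ω = 4.93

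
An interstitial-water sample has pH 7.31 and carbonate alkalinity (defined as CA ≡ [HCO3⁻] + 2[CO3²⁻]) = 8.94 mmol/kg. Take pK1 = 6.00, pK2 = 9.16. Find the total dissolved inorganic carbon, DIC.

DIC = 9.24 mmol/kg

CA = [HCO3⁻] + 2[CO3²⁻] = (α₁ + 2α₂)·DIC
At pH 7.31: [H⁺]/K1 = 10^-1.31 = 0.048978, K2/[H⁺] = 10^-1.85 = 0.014125
α₁ = 1/(1 + 0.048978 + 0.014125) = 1/1.0631 = 0.9406; α₂ = α₁·K2/[H⁺] = 0.01329
α₁ + 2α₂ = 0.9672
DIC = CA / (α₁ + 2α₂) = 8.94 / 0.9672 = 9.24 mmol/kg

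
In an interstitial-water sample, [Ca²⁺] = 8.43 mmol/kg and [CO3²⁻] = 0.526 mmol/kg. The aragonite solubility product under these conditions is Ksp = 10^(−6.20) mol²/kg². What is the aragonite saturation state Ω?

Ω = 7.03

Ksp = 10^(−6.20) = 6.310×10^-7
Ω = [Ca²⁺][CO3²⁻]/Ksp = (8.43×10^-3)(0.526×10^-3) / 6.310×10^-7 = 7.03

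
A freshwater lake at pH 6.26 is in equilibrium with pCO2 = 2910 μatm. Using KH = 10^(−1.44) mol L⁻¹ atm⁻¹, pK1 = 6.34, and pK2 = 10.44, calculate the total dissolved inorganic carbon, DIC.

DIC = 0.194 mmol/L

[CO2*] = KH · pCO2 = 10^(−1.44) × 2910×10^-6 = 1.057×10^-4 mol/L
α₀ = 1/(1 + K1/[H⁺] + K1K2/[H⁺]²) = 1/(1 + 10^-0.08 + 10^-4.26) = 0.5459
DIC = [CO2*]/α₀ = 1.057×10^-4 / 0.5459 = 0.194 mmol/L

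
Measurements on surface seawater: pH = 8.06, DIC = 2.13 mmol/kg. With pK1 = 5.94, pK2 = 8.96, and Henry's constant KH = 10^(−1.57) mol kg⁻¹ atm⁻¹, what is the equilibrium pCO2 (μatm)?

pCO2 = 530 μatm

α₀ = 1 / (1 + K1/[H⁺] + K1K2/[H⁺]²) = 1 / (1 + 10^+2.12 + 10^+1.22)
   = 1 / (1 + 131.83 + 16.596) = 1/149.42 = 0.006692
[CO2*] = α₀ × DIC = 0.006692 × 2.13 = 0.01425 mmol/kg = 14.25 μmol/kg
pCO2 = [CO2*]/KH = 1.425×10^-5 / 2.692×10^-2 = 530 μatm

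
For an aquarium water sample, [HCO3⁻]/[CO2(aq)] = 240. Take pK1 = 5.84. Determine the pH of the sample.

pH = 8.22

From K1 = [H⁺][HCO3⁻]/[CO2(aq)]:  pH = pK1 + log₁₀([HCO3⁻]/[CO2(aq)])
log₁₀(240) = +2.380
pH = 5.84 + (+2.380) = 8.22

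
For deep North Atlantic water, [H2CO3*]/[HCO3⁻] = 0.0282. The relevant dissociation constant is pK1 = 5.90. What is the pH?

pH = 7.45

From K1 = [H⁺][HCO3⁻]/[H2CO3*]:  pH = pK1 − log₁₀([H2CO3*]/[HCO3⁻])
log₁₀(0.0282) = -1.550
pH = 5.90 − (-1.550) = 7.45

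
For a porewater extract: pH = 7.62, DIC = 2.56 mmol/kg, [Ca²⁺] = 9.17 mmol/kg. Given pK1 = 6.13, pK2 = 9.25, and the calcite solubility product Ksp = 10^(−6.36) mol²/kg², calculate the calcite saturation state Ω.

α₂ = 1 / (1 + [H⁺]/K2 + [H⁺]²/(K1K2)) = 1 / (1 + 10^+1.63 + 10^+0.14)
   = 1 / (1 + 42.658 + 1.3804) = 1/45.038 = 0.02220
[CO3²⁻] = α₂ × DIC = 0.02220 × 2.56 = 0.05684 mmol/kg
Ksp = 10^(−6.36) = 4.365×10^-7
Ω = [Ca²⁺][CO3²⁻]/Ksp = (9.17×10^-3)(5.684×10^-5) / 4.365×10^-7 = 1.19

Ω = 1.19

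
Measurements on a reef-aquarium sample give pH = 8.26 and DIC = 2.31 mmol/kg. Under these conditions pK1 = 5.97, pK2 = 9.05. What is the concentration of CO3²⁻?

[CO3²⁻] = 0.321 mmol/kg

α₂ = 1 / (1 + [H⁺]/K2 + [H⁺]²/(K1K2)) = 1 / (1 + 10^+0.79 + 10^-1.50)
   = 1 / (1 + 6.1660 + 0.031623) = 1/7.1976 = 0.1389
[CO3²⁻] = α₂ × DIC = 0.1389 × 2.31 = 0.321 mmol/kg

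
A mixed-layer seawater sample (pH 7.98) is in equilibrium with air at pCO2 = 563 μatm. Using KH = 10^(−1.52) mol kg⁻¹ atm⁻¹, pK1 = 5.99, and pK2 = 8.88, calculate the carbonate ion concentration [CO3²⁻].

[CO2*] = KH · pCO2 = 10^(−1.52) × 563×10^-6 = 1.700×10^-5 mol/kg
α₀ = 1/(1 + K1/[H⁺] + K1K2/[H⁺]²) = 1/(1 + 10^+1.99 + 10^+1.09) = 0.009007
DIC = [CO2*]/α₀ = 1.700×10^-5 / 0.009007 = 1.888 mmol/kg
[CO3²⁻] = α₂·DIC; α₂ = 0.1108, so [CO3²⁻] = 0.1108 × 1.888 = 0.209 mmol/kg

[CO3²⁻] = 0.209 mmol/kg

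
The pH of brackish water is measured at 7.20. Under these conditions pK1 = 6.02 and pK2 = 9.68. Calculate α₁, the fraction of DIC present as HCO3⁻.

α₁ = 1 / (1 + [H⁺]/K1 + K2/[H⁺]) = 1 / (1 + 10^-1.18 + 10^-2.48)
   = 1 / (1 + 0.066069 + 0.0033113) = 1/1.0694 = 0.9351

α₁ = 0.935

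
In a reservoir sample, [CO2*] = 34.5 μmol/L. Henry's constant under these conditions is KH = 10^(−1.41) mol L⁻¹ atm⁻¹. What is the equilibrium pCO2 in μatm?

pCO2 = 887 μatm

KH = 10^(−1.41) = 3.890×10^-2 mol L⁻¹ atm⁻¹
pCO2 = [CO2*]/KH = 34.5×10^-6 / 3.890×10^-2 = 8.87×10^-4 atm = 887 μatm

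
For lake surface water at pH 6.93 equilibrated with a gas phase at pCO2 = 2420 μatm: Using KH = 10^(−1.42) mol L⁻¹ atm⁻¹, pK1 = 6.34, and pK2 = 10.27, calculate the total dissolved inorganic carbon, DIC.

DIC = 0.450 mmol/L

[CO2*] = KH · pCO2 = 10^(−1.42) × 2420×10^-6 = 9.201×10^-5 mol/L
α₀ = 1/(1 + K1/[H⁺] + K1K2/[H⁺]²) = 1/(1 + 10^+0.59 + 10^-2.75) = 0.2044
DIC = [CO2*]/α₀ = 9.201×10^-5 / 0.2044 = 0.450 mmol/L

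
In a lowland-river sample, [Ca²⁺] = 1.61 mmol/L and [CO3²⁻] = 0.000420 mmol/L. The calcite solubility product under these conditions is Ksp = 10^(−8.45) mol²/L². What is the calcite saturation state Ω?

Ω = 0.191

Ksp = 10^(−8.45) = 3.548×10^-9
Ω = [Ca²⁺][CO3²⁻]/Ksp = (1.61×10^-3)(0.000420×10^-3) / 3.548×10^-9 = 0.191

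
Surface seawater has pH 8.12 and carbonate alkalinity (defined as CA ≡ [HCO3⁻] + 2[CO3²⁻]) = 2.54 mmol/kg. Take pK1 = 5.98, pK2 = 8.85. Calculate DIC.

CA = [HCO3⁻] + 2[CO3²⁻] = (α₁ + 2α₂)·DIC
At pH 8.12: [H⁺]/K1 = 10^-2.14 = 0.0072444, K2/[H⁺] = 10^-0.73 = 0.18621
α₁ = 1/(1 + 0.0072444 + 0.18621) = 1/1.1935 = 0.8379; α₂ = α₁·K2/[H⁺] = 0.1560
α₁ + 2α₂ = 1.1500
DIC = CA / (α₁ + 2α₂) = 2.54 / 1.1500 = 2.21 mmol/kg

DIC = 2.21 mmol/kg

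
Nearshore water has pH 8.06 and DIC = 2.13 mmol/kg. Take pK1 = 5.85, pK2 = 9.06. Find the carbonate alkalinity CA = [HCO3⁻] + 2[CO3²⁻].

CA = 2.31 mmol/kg

CA = [HCO3⁻] + 2[CO3²⁻] = (α₁ + 2α₂)·DIC
At pH 8.06: [H⁺]/K1 = 10^-2.21 = 0.0061660, K2/[H⁺] = 10^-1.00 = 0.10000
α₁ = 1/(1 + 0.0061660 + 0.10000) = 1/1.1062 = 0.9040; α₂ = α₁·K2/[H⁺] = 0.09040
α₁ + 2α₂ = 1.0848
CA = 1.0848 × 2.13 = 2.31 mmol/kg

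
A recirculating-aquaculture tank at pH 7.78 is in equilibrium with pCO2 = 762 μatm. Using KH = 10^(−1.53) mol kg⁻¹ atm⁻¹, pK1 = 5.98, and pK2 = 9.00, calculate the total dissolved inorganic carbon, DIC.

[CO2*] = KH · pCO2 = 10^(−1.53) × 762×10^-6 = 2.249×10^-5 mol/kg
α₀ = 1/(1 + K1/[H⁺] + K1K2/[H⁺]²) = 1/(1 + 10^+1.80 + 10^+0.58) = 0.01473
DIC = [CO2*]/α₀ = 2.249×10^-5 / 0.01473 = 1.53 mmol/kg

DIC = 1.53 mmol/kg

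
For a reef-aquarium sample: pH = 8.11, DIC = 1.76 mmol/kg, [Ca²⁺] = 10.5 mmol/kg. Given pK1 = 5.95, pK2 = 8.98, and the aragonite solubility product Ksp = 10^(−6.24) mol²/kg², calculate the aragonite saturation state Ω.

Ω = 3.79

α₂ = 1 / (1 + [H⁺]/K2 + [H⁺]²/(K1K2)) = 1 / (1 + 10^+0.87 + 10^-1.29)
   = 1 / (1 + 7.4131 + 0.051286) = 1/8.4644 = 0.1181
[CO3²⁻] = α₂ × DIC = 0.1181 × 1.76 = 0.2079 mmol/kg
Ksp = 10^(−6.24) = 5.754×10^-7
Ω = [Ca²⁺][CO3²⁻]/Ksp = (10.5×10^-3)(2.079×10^-4) / 5.754×10^-7 = 3.79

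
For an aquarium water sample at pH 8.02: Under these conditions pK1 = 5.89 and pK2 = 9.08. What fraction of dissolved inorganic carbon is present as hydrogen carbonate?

α₁ = 0.914

α₁ = 1 / (1 + [H⁺]/K1 + K2/[H⁺]) = 1 / (1 + 10^-2.13 + 10^-1.06)
   = 1 / (1 + 0.0074131 + 0.087096) = 1/1.0945 = 0.9137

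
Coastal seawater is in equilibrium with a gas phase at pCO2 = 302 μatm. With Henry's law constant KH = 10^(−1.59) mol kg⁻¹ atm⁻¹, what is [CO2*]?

KH = 10^(−1.59) = 2.570×10^-2 mol kg⁻¹ atm⁻¹
[CO2*] = KH · pCO2 = 2.570×10^-2 × 302×10^-6 atm = 7.76×10^-6 mol/kg

[CO2*] = 7.76 μmol/kg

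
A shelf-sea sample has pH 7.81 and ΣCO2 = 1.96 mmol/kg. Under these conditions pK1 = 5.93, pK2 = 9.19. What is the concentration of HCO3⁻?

α₁ = 1 / (1 + [H⁺]/K1 + K2/[H⁺]) = 1 / (1 + 10^-1.88 + 10^-1.38)
   = 1 / (1 + 0.013183 + 0.041687) = 1/1.0549 = 0.9480
[HCO3⁻] = α₁ × DIC = 0.9480 × 1.96 = 1.86 mmol/kg

[HCO3⁻] = 1.86 mmol/kg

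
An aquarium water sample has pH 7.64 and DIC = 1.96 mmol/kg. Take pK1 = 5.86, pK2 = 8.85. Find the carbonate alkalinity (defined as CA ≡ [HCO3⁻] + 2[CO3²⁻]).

CA = [HCO3⁻] + 2[CO3²⁻] = (α₁ + 2α₂)·DIC
At pH 7.64: [H⁺]/K1 = 10^-1.78 = 0.016596, K2/[H⁺] = 10^-1.21 = 0.061660
α₁ = 1/(1 + 0.016596 + 0.061660) = 1/1.0783 = 0.9274; α₂ = α₁·K2/[H⁺] = 0.05718
α₁ + 2α₂ = 1.0418
CA = 1.0418 × 1.96 = 2.04 mmol/kg

CA = 2.04 mmol/kg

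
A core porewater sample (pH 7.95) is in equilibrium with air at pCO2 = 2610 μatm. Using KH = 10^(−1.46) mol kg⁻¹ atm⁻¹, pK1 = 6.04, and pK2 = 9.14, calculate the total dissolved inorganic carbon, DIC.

DIC = 7.92 mmol/kg

[CO2*] = KH · pCO2 = 10^(−1.46) × 2610×10^-6 = 9.050×10^-5 mol/kg
α₀ = 1/(1 + K1/[H⁺] + K1K2/[H⁺]²) = 1/(1 + 10^+1.91 + 10^+0.72) = 0.01142
DIC = [CO2*]/α₀ = 9.050×10^-5 / 0.01142 = 7.92 mmol/kg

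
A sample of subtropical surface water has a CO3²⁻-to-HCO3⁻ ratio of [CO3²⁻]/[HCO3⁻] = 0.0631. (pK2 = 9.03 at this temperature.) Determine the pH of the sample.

From K2 = [H⁺][CO3²⁻]/[HCO3⁻]:  pH = pK2 + log₁₀([CO3²⁻]/[HCO3⁻])
log₁₀(0.0631) = -1.200
pH = 9.03 + (-1.200) = 7.83

pH = 7.83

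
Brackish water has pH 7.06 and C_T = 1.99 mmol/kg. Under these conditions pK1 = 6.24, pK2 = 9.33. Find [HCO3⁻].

α₁ = 1 / (1 + [H⁺]/K1 + K2/[H⁺]) = 1 / (1 + 10^-0.82 + 10^-2.27)
   = 1 / (1 + 0.15136 + 0.0053703) = 1/1.1567 = 0.8645
[HCO3⁻] = α₁ × DIC = 0.8645 × 1.99 = 1.72 mmol/kg

[HCO3⁻] = 1.72 mmol/kg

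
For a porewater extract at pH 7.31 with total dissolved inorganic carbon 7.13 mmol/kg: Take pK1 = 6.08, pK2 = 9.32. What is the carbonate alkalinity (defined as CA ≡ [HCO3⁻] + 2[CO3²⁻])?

CA = [HCO3⁻] + 2[CO3²⁻] = (α₁ + 2α₂)·DIC
At pH 7.31: [H⁺]/K1 = 10^-1.23 = 0.058884, K2/[H⁺] = 10^-2.01 = 0.0097724
α₁ = 1/(1 + 0.058884 + 0.0097724) = 1/1.0687 = 0.9358; α₂ = α₁·K2/[H⁺] = 0.009145
α₁ + 2α₂ = 0.9540
CA = 0.9540 × 7.13 = 6.80 mmol/kg

CA = 6.80 mmol/kg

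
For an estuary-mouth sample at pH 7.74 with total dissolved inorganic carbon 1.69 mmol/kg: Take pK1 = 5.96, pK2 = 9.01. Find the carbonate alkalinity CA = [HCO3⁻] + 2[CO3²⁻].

CA = 1.75 mmol/kg

CA = [HCO3⁻] + 2[CO3²⁻] = (α₁ + 2α₂)·DIC
At pH 7.74: [H⁺]/K1 = 10^-1.78 = 0.016596, K2/[H⁺] = 10^-1.27 = 0.053703
α₁ = 1/(1 + 0.016596 + 0.053703) = 1/1.0703 = 0.9343; α₂ = α₁·K2/[H⁺] = 0.05018
α₁ + 2α₂ = 1.0347
CA = 1.0347 × 1.69 = 1.75 mmol/kg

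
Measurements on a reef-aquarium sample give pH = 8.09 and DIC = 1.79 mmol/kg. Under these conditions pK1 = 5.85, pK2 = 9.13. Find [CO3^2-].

α₂ = 1 / (1 + [H⁺]/K2 + [H⁺]²/(K1K2)) = 1 / (1 + 10^+1.04 + 10^-1.20)
   = 1 / (1 + 10.965 + 0.063096) = 1/12.028 = 0.08314
[CO3²⁻] = α₂ × DIC = 0.08314 × 1.79 = 0.149 mmol/kg

[CO3²⁻] = 0.149 mmol/kg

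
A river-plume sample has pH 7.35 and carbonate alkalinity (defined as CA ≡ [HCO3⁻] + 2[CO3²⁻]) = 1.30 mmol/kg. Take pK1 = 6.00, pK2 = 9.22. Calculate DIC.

CA = [HCO3⁻] + 2[CO3²⁻] = (α₁ + 2α₂)·DIC
At pH 7.35: [H⁺]/K1 = 10^-1.35 = 0.044668, K2/[H⁺] = 10^-1.87 = 0.013490
α₁ = 1/(1 + 0.044668 + 0.013490) = 1/1.0582 = 0.9450; α₂ = α₁·K2/[H⁺] = 0.01275
α₁ + 2α₂ = 0.9705
DIC = CA / (α₁ + 2α₂) = 1.30 / 0.9705 = 1.34 mmol/kg

DIC = 1.34 mmol/kg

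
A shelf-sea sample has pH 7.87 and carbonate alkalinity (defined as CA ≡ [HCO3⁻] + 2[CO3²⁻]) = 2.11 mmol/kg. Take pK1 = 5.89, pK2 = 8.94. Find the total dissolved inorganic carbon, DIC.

DIC = 1.98 mmol/kg

CA = [HCO3⁻] + 2[CO3²⁻] = (α₁ + 2α₂)·DIC
At pH 7.87: [H⁺]/K1 = 10^-1.98 = 0.010471, K2/[H⁺] = 10^-1.07 = 0.085114
α₁ = 1/(1 + 0.010471 + 0.085114) = 1/1.0956 = 0.9128; α₂ = α₁·K2/[H⁺] = 0.07769
α₁ + 2α₂ = 1.0681
DIC = CA / (α₁ + 2α₂) = 2.11 / 1.0681 = 1.98 mmol/kg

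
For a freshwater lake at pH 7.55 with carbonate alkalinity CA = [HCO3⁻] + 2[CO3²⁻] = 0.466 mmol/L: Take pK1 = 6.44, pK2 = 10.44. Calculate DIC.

CA = [HCO3⁻] + 2[CO3²⁻] = (α₁ + 2α₂)·DIC
At pH 7.55: [H⁺]/K1 = 10^-1.11 = 0.077625, K2/[H⁺] = 10^-2.89 = 0.0012882
α₁ = 1/(1 + 0.077625 + 0.0012882) = 1/1.0789 = 0.9269; α₂ = α₁·K2/[H⁺] = 0.001194
α₁ + 2α₂ = 0.9292
DIC = CA / (α₁ + 2α₂) = 0.466 / 0.9292 = 0.501 mmol/L

DIC = 0.501 mmol/L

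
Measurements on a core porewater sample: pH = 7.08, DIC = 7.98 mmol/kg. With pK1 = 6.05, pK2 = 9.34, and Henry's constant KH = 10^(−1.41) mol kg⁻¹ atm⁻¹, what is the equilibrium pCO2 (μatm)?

pCO2 = 1.74×10^4 μatm

α₀ = 1 / (1 + K1/[H⁺] + K1K2/[H⁺]²) = 1 / (1 + 10^+1.03 + 10^-1.23)
   = 1 / (1 + 10.715 + 0.058884) = 1/11.774 = 0.08493
[CO2*] = α₀ × DIC = 0.08493 × 7.98 = 0.6778 mmol/kg
pCO2 = [CO2*]/KH = 6.778×10^-4 / 3.890×10^-2 = 1.74×10^4 μatm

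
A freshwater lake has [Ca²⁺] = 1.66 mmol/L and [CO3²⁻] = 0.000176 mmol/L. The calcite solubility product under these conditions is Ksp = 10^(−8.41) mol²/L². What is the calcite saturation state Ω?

Ksp = 10^(−8.41) = 3.890×10^-9
Ω = [Ca²⁺][CO3²⁻]/Ksp = (1.66×10^-3)(0.000176×10^-3) / 3.890×10^-9 = 0.0751

Ω = 0.0751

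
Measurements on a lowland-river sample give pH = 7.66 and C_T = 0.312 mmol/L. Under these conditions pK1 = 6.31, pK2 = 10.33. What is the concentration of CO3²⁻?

α₂ = 1 / (1 + [H⁺]/K2 + [H⁺]²/(K1K2)) = 1 / (1 + 10^+2.67 + 10^+1.32)
   = 1 / (1 + 467.74 + 20.893) = 1/489.63 = 0.002042
[CO3²⁻] = α₂ × DIC = 0.002042 × 0.312 = 0.000637 mmol/L = 0.637 μmol/L

[CO3²⁻] = 0.637 μmol/L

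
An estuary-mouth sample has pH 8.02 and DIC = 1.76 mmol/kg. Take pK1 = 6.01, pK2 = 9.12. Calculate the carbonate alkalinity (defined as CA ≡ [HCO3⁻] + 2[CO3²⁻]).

CA = [HCO3⁻] + 2[CO3²⁻] = (α₁ + 2α₂)·DIC
At pH 8.02: [H⁺]/K1 = 10^-2.01 = 0.0097724, K2/[H⁺] = 10^-1.10 = 0.079433
α₁ = 1/(1 + 0.0097724 + 0.079433) = 1/1.0892 = 0.9181; α₂ = α₁·K2/[H⁺] = 0.07293
α₁ + 2α₂ = 1.0640
CA = 1.0640 × 1.76 = 1.87 mmol/kg

CA = 1.87 mmol/kg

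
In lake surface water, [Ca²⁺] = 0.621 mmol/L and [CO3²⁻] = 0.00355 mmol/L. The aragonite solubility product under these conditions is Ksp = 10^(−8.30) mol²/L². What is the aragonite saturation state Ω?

Ksp = 10^(−8.30) = 5.012×10^-9
Ω = [Ca²⁺][CO3²⁻]/Ksp = (0.621×10^-3)(0.00355×10^-3) / 5.012×10^-9 = 0.440

Ω = 0.440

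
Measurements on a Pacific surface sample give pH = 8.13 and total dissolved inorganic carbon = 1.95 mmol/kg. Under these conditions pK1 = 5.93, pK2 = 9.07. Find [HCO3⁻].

[HCO3⁻] = 1.74 mmol/kg

α₁ = 1 / (1 + [H⁺]/K1 + K2/[H⁺]) = 1 / (1 + 10^-2.20 + 10^-0.94)
   = 1 / (1 + 0.0063096 + 0.11482) = 1/1.1211 = 0.8920
[HCO3⁻] = α₁ × DIC = 0.8920 × 1.95 = 1.74 mmol/kg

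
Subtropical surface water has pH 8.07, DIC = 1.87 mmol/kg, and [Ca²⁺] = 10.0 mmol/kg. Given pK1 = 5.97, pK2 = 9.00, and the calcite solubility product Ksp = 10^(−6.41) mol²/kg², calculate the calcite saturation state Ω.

Ω = 5.02

α₂ = 1 / (1 + [H⁺]/K2 + [H⁺]²/(K1K2)) = 1 / (1 + 10^+0.93 + 10^-1.17)
   = 1 / (1 + 8.5114 + 0.067608) = 1/9.5790 = 0.1044
[CO3²⁻] = α₂ × DIC = 0.1044 × 1.87 = 0.1952 mmol/kg
Ksp = 10^(−6.41) = 3.890×10^-7
Ω = [Ca²⁺][CO3²⁻]/Ksp = (10.0×10^-3)(1.952×10^-4) / 3.890×10^-7 = 5.02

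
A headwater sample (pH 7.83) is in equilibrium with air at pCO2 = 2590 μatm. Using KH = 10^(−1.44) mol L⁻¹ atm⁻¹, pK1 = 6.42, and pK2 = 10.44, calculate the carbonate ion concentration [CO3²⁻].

[CO2*] = KH · pCO2 = 10^(−1.44) × 2590×10^-6 = 9.404×10^-5 mol/L
α₀ = 1/(1 + K1/[H⁺] + K1K2/[H⁺]²) = 1/(1 + 10^+1.41 + 10^-1.20) = 0.03736
DIC = [CO2*]/α₀ = 9.404×10^-5 / 0.03736 = 2.517 mmol/L
[CO3²⁻] = α₂·DIC; α₂ = 0.002357, so [CO3²⁻] = 0.002357 × 2.517 = 0.00593 mmol/L = 5.93 μmol/L

[CO3²⁻] = 5.93 μmol/L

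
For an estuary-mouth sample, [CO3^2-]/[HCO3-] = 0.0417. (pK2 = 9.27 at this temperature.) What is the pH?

From K2 = [H⁺][CO3^2-]/[HCO3-]:  pH = pK2 + log₁₀([CO3^2-]/[HCO3-])
log₁₀(0.0417) = -1.380
pH = 9.27 + (-1.380) = 7.89

pH = 7.89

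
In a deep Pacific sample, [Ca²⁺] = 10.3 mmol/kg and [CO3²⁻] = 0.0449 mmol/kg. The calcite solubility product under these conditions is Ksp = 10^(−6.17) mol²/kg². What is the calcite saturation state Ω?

Ω = 0.684

Ksp = 10^(−6.17) = 6.761×10^-7
Ω = [Ca²⁺][CO3²⁻]/Ksp = (10.3×10^-3)(0.0449×10^-3) / 6.761×10^-7 = 0.684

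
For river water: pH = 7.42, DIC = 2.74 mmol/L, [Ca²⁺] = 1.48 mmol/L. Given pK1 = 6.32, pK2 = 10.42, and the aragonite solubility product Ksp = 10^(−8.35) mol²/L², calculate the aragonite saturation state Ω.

Ω = 0.840

α₂ = 1 / (1 + [H⁺]/K2 + [H⁺]²/(K1K2)) = 1 / (1 + 10^+3.00 + 10^+1.90)
   = 1 / (1 + 1000.0 + 79.433) = 1/1080.4 = 0.0009256
[CO3²⁻] = α₂ × DIC = 0.0009256 × 2.74 = 0.002536 mmol/L = 2.536 μmol/L
Ksp = 10^(−8.35) = 4.467×10^-9
Ω = [Ca²⁺][CO3²⁻]/Ksp = (1.48×10^-3)(2.536×10^-6) / 4.467×10^-9 = 0.840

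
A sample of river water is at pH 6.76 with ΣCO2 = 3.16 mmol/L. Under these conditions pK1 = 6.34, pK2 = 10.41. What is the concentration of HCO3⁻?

α₁ = 1 / (1 + [H⁺]/K1 + K2/[H⁺]) = 1 / (1 + 10^-0.42 + 10^-3.65)
   = 1 / (1 + 0.38019 + 0.00022387) = 1/1.3804 = 0.7244
[HCO3⁻] = α₁ × DIC = 0.7244 × 3.16 = 2.29 mmol/L

[HCO3⁻] = 2.29 mmol/L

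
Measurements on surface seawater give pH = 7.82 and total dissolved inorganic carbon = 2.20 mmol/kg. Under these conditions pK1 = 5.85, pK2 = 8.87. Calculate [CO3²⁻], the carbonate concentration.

α₂ = 1 / (1 + [H⁺]/K2 + [H⁺]²/(K1K2)) = 1 / (1 + 10^+1.05 + 10^-0.92)
   = 1 / (1 + 11.220 + 0.12023) = 1/12.340 = 0.08103
[CO3²⁻] = α₂ × DIC = 0.08103 × 2.20 = 0.178 mmol/kg

[CO3²⁻] = 0.178 mmol/kg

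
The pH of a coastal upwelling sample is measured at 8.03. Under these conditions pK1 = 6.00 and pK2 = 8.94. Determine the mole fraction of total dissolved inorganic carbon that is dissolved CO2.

α₀ = 1 / (1 + K1/[H⁺] + K1K2/[H⁺]²) = 1 / (1 + 10^+2.03 + 10^+1.12)
   = 1 / (1 + 107.15 + 13.183) = 1/121.33 = 0.008242

α₀ = 0.00824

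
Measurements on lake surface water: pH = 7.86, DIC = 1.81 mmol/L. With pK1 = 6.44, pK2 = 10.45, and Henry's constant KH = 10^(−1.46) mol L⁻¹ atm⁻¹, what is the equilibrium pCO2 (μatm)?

pCO2 = 1910 μatm

α₀ = 1 / (1 + K1/[H⁺] + K1K2/[H⁺]²) = 1 / (1 + 10^+1.42 + 10^-1.17)
   = 1 / (1 + 26.303 + 0.067608) = 1/27.370 = 0.03654
[CO2*] = α₀ × DIC = 0.03654 × 1.81 = 0.06613 mmol/L
pCO2 = [CO2*]/KH = 6.613×10^-5 / 3.467×10^-2 = 1910 μatm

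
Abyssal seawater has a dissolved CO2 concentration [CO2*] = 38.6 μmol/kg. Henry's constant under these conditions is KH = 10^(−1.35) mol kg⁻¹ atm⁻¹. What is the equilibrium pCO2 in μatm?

KH = 10^(−1.35) = 4.467×10^-2 mol kg⁻¹ atm⁻¹
pCO2 = [CO2*]/KH = 38.6×10^-6 / 4.467×10^-2 = 8.64×10^-4 atm = 864 μatm

pCO2 = 864 μatm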